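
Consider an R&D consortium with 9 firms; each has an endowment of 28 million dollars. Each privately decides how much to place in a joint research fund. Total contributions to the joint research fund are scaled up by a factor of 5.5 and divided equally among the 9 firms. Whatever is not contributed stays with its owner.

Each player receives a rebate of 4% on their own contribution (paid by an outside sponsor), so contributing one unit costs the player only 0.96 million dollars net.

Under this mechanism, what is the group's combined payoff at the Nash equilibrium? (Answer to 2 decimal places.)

Even with the mechanism, each unit contributed returns only (5.5/9) / 0.96 = 0.6366 per unit of net cost, so contributing nothing is still dominant.
Everyone keeps their endowment and the group total is 9 × 28 = 252.

252.00 million dollars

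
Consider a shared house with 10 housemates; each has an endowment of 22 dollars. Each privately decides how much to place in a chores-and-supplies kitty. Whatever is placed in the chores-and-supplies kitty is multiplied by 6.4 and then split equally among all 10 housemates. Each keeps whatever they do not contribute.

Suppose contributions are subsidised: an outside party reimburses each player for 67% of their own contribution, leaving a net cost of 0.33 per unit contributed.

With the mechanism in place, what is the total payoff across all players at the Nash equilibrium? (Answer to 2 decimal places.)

With the mechanism, a contributed unit returns (6.4/10) / 0.33 = 1.9394 per unit of net cost to the contributor — now above 1 — so contributing fully is weakly dominant for every player.
So the Nash equilibrium is full contribution by all 10; the group earns 10 × (22 × 0.67 + 6.4 × 22) = 1555.40.

1555.40 dollars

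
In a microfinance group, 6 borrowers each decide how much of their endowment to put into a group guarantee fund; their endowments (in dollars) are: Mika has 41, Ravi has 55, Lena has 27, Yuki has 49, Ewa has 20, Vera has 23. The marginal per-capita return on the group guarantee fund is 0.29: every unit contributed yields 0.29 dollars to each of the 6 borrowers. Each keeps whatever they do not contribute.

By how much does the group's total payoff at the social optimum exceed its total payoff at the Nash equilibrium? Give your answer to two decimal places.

159.10 dollars

The private return per contributed unit is 0.29 < 1 for everyone, so the Nash equilibrium is zero contribution and the group total is Σ E_j = 41 + 55 + 27 + 49 + 20 + 23 = 215.
Each contributed unit returns 1.740 to the group, so the social optimum is full contribution by everyone: group total = 1.740 × 215 = 374.10.
Efficiency loss = (1.740 − 1) × 215 = 159.10.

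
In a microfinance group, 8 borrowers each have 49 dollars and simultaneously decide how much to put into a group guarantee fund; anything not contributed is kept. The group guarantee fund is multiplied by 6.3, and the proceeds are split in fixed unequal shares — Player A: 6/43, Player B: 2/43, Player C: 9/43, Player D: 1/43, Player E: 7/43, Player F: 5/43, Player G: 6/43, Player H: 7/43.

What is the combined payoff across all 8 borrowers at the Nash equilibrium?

For player j, contributing a unit is worthwhile iff 6.3 × (j's share) ≥ 1, i.e. iff j's share is at least 0.1587.
Player C, Player E and Player H are above the threshold, contributing 49 each; the remaining 5 contribute 0. Total contributed: 147.
The group guarantee fund pays out 6.3 × 147 = 926.10 in total (split across the unequal shares, but the aggregate is all that matters for the group sum).
The 5 free-riders keep 49 each, adding 245. Group total = 245 + 926.10 = 1171.10.

1171.10 dollars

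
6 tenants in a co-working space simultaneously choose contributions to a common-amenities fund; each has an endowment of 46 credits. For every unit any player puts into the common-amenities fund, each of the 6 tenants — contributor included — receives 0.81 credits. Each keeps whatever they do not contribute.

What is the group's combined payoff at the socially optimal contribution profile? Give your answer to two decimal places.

1341.36 credits

Each contributed unit returns 4.860 to the group as a whole (0.81 to each of 6 players), which exceeds 1, so the social optimum is full contribution: group total = 4.860 × 276 = 1341.36.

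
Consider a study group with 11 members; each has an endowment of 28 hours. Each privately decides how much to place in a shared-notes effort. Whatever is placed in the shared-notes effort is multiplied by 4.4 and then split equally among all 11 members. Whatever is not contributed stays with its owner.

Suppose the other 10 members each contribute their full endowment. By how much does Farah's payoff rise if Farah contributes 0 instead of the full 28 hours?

16.80 hours

Switching from a contribution of 28 to 0 lets Farah keep an extra 28 hours, but lowers the shared-notes effort by 28, which costs Farah their own share of that drop: 4.4/11 × 28 = 11.20.
Net gain = 28 − 11.20 = 16.80. The private return per contributed unit (0.4000) is below 1, so free-riding is indeed the best response regardless of what the others do.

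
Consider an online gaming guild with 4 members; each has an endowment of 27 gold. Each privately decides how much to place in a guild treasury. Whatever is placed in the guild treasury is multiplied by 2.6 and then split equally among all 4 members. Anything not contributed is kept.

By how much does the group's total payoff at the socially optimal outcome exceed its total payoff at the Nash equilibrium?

172.80 gold

Each contributed unit returns 2.6/4 = 0.6500 to its contributor — below 1 — so contributing 0 is dominant for every player. At the Nash equilibrium everyone keeps their 27, and the group total is 4 × 27 = 108.
Each contributed unit returns 2.600 to the group as a whole (0.6500 to each of 4 players), which exceeds 1, so the social optimum is full contribution: group total = 2.600 × 108 = 280.80.
Efficiency loss = 280.80 − 108 = 172.80.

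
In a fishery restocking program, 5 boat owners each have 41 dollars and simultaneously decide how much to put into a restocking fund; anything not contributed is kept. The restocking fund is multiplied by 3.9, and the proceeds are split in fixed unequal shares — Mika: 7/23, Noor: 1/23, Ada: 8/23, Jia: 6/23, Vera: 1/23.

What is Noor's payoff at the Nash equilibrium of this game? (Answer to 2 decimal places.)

For player j, contributing a unit is worthwhile iff 3.9 × (j's share) ≥ 1, i.e. iff j's share is at least 0.2564.
The shares above 0.2564 belong to Mika, Ada and Jia, contributing 41 each; the remaining 2 contribute 0. Total contributed: 123.
Noor keeps 41 and receives 3.9 × 123 × 1/23 = 20.86 from the restocking fund, for a payoff of 61.86.

61.86 dollars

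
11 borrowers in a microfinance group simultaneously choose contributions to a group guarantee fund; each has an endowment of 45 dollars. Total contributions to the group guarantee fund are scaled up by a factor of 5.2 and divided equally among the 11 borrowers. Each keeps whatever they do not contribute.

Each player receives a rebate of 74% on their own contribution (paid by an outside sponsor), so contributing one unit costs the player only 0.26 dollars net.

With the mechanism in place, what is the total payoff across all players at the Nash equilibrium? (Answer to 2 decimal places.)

With the mechanism, a contributed unit returns (5.2/11) / 0.26 = 1.8182 per unit of net cost to the contributor — now above 1 — so contributing fully is weakly dominant for every player.
So the Nash equilibrium is full contribution by all 11; the group earns 11 × (45 × 0.74 + 5.2 × 45) = 2940.30.

2940.30 dollars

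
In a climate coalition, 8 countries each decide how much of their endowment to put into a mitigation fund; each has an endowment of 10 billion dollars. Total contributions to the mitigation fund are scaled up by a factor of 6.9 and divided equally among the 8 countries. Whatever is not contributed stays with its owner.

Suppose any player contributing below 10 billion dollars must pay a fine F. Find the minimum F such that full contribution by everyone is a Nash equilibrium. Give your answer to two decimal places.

1.38 billion dollars

Given the others contribute fully, the best deviation is to contribute 0 (any partial contribution still incurs the fine and gives up units whose private return 0.8625 is below 1).
Deviating from 10 to 0 saves 10 billion dollars but forfeits the deviator's share of the drop in the mitigation fund: 6.9/8 × 10 = 8.62.
So the deviation gain is 10 − 8.62 = 1.38, and the fine must be at least 1.38 billion dollars to wipe it out.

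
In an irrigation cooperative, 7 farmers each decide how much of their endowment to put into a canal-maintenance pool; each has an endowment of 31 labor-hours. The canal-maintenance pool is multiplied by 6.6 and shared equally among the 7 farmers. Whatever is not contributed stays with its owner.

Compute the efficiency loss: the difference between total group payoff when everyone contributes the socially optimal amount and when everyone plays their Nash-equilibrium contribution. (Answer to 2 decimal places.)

Each contributed unit returns 6.6/7 = 0.9429 to its contributor — below 1 — so contributing 0 is dominant for every player. At the Nash equilibrium everyone keeps their 31, and the group total is 7 × 31 = 217.
Each contributed unit returns 6.600 to the group as a whole (0.9429 to each of 7 players), which exceeds 1, so the social optimum is full contribution: group total = 6.600 × 217 = 1432.20.
Efficiency loss = 1432.20 − 217 = 1215.20.

1215.20 labor-hours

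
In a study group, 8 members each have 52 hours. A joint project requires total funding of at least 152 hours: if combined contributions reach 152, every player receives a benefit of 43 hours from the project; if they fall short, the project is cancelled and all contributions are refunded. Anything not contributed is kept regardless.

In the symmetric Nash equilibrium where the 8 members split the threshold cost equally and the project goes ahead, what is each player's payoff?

Equal share of the threshold: 152/8 = 19.
At this profile no one gains by cutting their contribution: any cut drops the total below 152, the project is cancelled, contributions are refunded, and the deviator ends with 52, which is less than 52 − 19 + 43 = 76. Contributing more than 19 just wastes the excess. So contributing exactly 19 is a best response.
Each player's payoff: 52 − 19 + 43 = 76.

76 hours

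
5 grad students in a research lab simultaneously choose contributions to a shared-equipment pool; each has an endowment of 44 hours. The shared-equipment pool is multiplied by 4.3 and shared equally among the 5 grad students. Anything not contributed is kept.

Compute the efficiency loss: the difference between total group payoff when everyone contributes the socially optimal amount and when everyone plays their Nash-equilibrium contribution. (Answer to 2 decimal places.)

Each contributed unit returns 4.3/5 = 0.8600 to its contributor — below 1 — so contributing 0 is dominant for every player. At the Nash equilibrium everyone keeps their 44, and the group total is 5 × 44 = 220.
Each contributed unit returns 4.300 to the group as a whole (0.8600 to each of 5 players), which exceeds 1, so the social optimum is full contribution: group total = 4.300 × 220 = 946.00.
Efficiency loss = 946.00 − 220 = 726.00.

726.00 hours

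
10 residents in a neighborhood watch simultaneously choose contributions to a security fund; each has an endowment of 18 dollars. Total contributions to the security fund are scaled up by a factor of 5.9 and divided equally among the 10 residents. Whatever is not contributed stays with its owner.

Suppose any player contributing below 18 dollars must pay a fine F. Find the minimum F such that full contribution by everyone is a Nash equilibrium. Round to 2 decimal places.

7.38 dollars

Given the others contribute fully, the best deviation is to contribute 0 (any partial contribution still incurs the fine and gives up units whose private return 0.5900 is below 1).
Deviating from 18 to 0 saves 18 dollars but forfeits the deviator's share of the drop in the security fund: 5.9/10 × 18 = 10.62.
So the deviation gain is 18 − 10.62 = 7.38, and the fine must be at least 7.38 dollars to wipe it out.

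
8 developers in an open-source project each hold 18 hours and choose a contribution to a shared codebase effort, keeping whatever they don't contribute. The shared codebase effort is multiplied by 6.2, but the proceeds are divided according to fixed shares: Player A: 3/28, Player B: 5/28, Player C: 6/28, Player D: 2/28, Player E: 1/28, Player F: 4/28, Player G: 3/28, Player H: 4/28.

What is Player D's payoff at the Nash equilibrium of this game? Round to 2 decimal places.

33.94 hours

For player j, contributing a unit is worthwhile iff 6.2 × (j's share) ≥ 1, i.e. iff j's share is at least 0.1613.
The shares above 0.1613 belong to Player B and Player C, contributing 18 each; the remaining 6 contribute 0. Total contributed: 36.
Player D keeps 18 and receives 6.2 × 36 × 2/28 = 15.94 from the shared codebase effort, for a payoff of 33.94.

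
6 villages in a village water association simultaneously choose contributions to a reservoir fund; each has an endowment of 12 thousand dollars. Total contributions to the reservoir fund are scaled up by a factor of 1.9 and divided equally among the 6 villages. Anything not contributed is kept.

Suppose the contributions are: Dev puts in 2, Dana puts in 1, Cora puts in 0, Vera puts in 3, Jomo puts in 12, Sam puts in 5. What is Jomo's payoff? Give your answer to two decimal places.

7.28 thousand dollars

Total contributed: 2 + 1 + 0 + 3 + 12 + 5 = 23.
Each receives 1.9 × 23 / 6 = 7.28 from the reservoir fund.
Jomo keeps 12 − 12 = 0, so Jomo's payoff is 0 + 7.28 = 7.28.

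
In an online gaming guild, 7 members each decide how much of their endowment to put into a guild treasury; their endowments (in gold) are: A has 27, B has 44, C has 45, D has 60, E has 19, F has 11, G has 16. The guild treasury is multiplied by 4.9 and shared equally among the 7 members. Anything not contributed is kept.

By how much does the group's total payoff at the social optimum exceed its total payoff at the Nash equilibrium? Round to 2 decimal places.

The private return per contributed unit is 4.9/7 = 0.7000 < 1 for every player regardless of endowment, so the Nash equilibrium is zero contribution and the group total is Σ E_j = 27 + 44 + 45 + 60 + 19 + 11 + 16 = 222.
Each contributed unit returns 4.900 to the group, so the social optimum is full contribution by everyone: group total = 4.900 × 222 = 1087.80.
Efficiency loss = (4.900 − 1) × 222 = 865.80.

865.80 gold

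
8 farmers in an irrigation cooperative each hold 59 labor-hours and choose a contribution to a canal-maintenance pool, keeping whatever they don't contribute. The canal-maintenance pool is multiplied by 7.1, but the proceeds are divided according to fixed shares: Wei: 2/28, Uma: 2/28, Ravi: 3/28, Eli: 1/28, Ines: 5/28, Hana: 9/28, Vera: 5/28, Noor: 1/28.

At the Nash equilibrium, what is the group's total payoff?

1551.70 labor-hours

For player j, contributing a unit is worthwhile iff 7.1 × (j's share) ≥ 1, i.e. iff j's share is at least 0.1408.
Ines, Hana and Vera clear that bar, contributing 59 each; the remaining 5 contribute 0. Total contributed: 177.
The canal-maintenance pool pays out 7.1 × 177 = 1256.70 in total (split across the unequal shares, but the aggregate is all that matters for the group sum).
The 5 free-riders keep 59 each, adding 295. Group total = 295 + 1256.70 = 1551.70.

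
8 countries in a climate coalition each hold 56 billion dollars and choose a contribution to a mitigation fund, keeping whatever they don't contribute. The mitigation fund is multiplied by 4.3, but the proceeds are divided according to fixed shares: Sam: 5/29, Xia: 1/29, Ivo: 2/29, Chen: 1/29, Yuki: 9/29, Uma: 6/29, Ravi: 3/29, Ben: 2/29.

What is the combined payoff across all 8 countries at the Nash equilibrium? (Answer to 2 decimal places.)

632.80 billion dollars

Each unit j contributes comes back to j as 4.3 × (j's share), so j prefers to contribute only if that share exceeds 1/4.3 = 0.2326; otherwise keeping the unit dominates.
Only Yuki (9/29) clears that bar, contributing 56; the remaining 7 contribute 0. Total contributed: 56.
The mitigation fund pays out 4.3 × 56 = 240.80 in total (split across the unequal shares, but the aggregate is all that matters for the group sum).
The 7 free-riders keep 56 each, adding 392. Group total = 392 + 240.80 = 632.80.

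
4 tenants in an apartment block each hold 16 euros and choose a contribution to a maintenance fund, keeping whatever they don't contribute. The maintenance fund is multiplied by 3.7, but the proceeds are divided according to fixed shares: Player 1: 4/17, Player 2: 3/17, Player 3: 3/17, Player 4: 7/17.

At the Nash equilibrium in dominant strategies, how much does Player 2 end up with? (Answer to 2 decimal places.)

A player with share s gets back 3.7·s per unit contributed, so full contribution is dominant for anyone with s > 1/3.7 = 0.2703 and zero contribution is dominant for anyone below.
Only Player 4 (7/17) clears that bar, contributing 16; the remaining 3 contribute 0. Total contributed: 16.
Player 2 keeps 16 and receives 3.7 × 16 × 3/17 = 10.45 from the maintenance fund, for a payoff of 26.45.

26.45 euros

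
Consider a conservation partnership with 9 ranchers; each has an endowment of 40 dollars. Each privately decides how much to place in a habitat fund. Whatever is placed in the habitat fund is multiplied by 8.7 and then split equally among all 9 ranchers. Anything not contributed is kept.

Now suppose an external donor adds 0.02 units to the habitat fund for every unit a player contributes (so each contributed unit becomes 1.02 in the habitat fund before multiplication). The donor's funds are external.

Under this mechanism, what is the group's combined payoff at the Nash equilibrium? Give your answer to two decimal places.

The effective private return is 8.7 × 1.02 / 9 = 0.9860, which is still under 1, so the mechanism doesn't change anyone's dominant strategy: zero contribution.
Everyone keeps their endowment and the group total is 9 × 40 = 360.

360.00 dollars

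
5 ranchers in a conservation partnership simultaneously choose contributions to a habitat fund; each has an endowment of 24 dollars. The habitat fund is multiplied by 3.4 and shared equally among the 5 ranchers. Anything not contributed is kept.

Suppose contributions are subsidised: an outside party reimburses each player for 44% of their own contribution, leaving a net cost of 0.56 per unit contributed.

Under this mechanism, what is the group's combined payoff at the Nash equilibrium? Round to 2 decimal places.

460.80 dollars

Under the mechanism each unit contributed yields (3.4/5) / 0.56 = 1.2143 back to its contributor per unit of net cost, which exceeds 1, making full contribution the dominant choice for everyone.
At the Nash equilibrium everyone contributes 24. Group total payoff = 5 × (24 × 0.44 + 3.4 × 24) = 460.80.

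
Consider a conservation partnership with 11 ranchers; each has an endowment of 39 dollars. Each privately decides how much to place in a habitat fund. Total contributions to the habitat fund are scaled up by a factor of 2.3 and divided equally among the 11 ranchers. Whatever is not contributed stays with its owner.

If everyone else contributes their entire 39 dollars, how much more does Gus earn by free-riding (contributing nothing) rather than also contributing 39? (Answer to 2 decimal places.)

30.85 dollars

Switching from a contribution of 39 to 0 lets Gus keep an extra 39 dollars, but lowers the habitat fund by 39, which costs Gus their own share of that drop: 2.3/11 × 39 = 8.15.
Net gain = 39 − 8.15 = 30.85. The private return per contributed unit (0.2091) is below 1, so free-riding is indeed the best response regardless of what the others do.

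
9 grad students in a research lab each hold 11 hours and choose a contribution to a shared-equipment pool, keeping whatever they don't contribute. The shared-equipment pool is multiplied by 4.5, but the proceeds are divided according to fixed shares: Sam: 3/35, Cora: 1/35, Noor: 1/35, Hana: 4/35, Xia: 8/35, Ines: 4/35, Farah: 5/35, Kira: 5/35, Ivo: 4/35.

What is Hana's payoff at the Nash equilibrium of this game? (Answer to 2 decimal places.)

16.66 hours

For player j, contributing a unit is worthwhile iff 4.5 × (j's share) ≥ 1, i.e. iff j's share is at least 0.2222.
Xia alone (share 8/35) is above the threshold, contributing 11; the remaining 8 contribute 0. Total contributed: 11.
Hana keeps 11 and receives 4.5 × 11 × 4/35 = 5.66 from the shared-equipment pool, for a payoff of 16.66.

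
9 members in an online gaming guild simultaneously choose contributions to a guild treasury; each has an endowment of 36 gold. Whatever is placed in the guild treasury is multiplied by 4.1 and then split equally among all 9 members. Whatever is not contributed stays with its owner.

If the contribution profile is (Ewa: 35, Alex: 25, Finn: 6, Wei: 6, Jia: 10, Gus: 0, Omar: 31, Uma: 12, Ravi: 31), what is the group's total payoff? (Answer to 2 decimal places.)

Total contributed: 35 + 25 + 6 + 6 + 10 + 0 + 31 + 12 + 31 = 156; total kept: 9 × 36 − 156 = 168.
The guild treasury pays out 4.1 × 156 = 639.60 in aggregate.
Group total = 168 + 639.60 = 807.60.

807.60 gold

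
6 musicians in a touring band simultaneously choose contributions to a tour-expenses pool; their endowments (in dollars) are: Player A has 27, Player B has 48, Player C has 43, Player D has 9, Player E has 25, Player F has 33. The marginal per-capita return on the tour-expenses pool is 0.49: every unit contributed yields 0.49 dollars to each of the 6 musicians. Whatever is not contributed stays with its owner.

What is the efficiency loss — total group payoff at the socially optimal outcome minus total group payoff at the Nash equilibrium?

358.90 dollars

The private return per contributed unit is 0.49 < 1 for everyone, so the Nash equilibrium is zero contribution and the group total is Σ E_j = 27 + 48 + 43 + 9 + 25 + 33 = 185.
Each contributed unit returns 2.940 to the group, so the social optimum is full contribution by everyone: group total = 2.940 × 185 = 543.90.
Efficiency loss = (2.940 − 1) × 185 = 358.90.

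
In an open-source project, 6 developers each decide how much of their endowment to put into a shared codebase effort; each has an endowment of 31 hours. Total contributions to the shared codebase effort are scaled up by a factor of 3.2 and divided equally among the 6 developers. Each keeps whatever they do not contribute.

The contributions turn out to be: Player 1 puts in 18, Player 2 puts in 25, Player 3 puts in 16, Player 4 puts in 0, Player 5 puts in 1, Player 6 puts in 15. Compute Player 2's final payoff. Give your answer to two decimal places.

Total contributed: 18 + 25 + 16 + 0 + 1 + 15 = 75.
Each receives 3.2 × 75 / 6 = 40.00 from the shared codebase effort.
Player 2 keeps 31 − 25 = 6, so Player 2's payoff is 6 + 40.00 = 46.00.

46.00 hours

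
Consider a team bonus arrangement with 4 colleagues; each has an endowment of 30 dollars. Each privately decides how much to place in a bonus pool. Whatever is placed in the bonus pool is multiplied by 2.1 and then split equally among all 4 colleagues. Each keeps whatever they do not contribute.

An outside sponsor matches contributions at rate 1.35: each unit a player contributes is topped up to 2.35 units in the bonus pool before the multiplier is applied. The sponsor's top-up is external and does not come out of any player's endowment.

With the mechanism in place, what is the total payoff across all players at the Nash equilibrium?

592.20 dollars

The effective private return per unit is now 2.1 × 2.35 / 4 = 1.2338 > 1, so every player's dominant strategy flips to full contribution.
So the Nash equilibrium is full contribution by all 4; the group earns 2.1 × 2.35 × 120 = 592.20.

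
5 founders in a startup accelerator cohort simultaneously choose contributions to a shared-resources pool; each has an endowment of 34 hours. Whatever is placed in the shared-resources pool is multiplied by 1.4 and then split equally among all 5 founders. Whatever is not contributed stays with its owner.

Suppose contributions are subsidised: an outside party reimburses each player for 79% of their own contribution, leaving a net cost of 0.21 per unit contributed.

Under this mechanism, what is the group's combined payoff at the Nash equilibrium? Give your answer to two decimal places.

The effective private return per unit is now (1.4/5) / 0.21 = 1.3333 > 1, so every player's dominant strategy flips to full contribution.
So the Nash equilibrium is full contribution by all 5; the group earns 5 × (34 × 0.79 + 1.4 × 34) = 372.30.

372.30 hours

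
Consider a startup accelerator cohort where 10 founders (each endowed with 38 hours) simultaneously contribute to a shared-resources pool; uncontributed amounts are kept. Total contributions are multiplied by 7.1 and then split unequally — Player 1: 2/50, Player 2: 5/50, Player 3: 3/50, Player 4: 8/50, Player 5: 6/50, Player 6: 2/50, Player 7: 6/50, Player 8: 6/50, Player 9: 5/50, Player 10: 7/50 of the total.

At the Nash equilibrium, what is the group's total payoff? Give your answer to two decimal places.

611.80 hours

Player j's private return per contributed unit is 7.1 × (j's share). Contributing is weakly dominant for j when that share is at least 1/7.1 = 0.1408, and contributing 0 is dominant otherwise.
Only Player 4 (8/50) clears that bar, contributing 38; the remaining 9 contribute 0. Total contributed: 38.
The shared-resources pool pays out 7.1 × 38 = 269.80 in total (split across the unequal shares, but the aggregate is all that matters for the group sum).
The 9 free-riders keep 38 each, adding 342. Group total = 342 + 269.80 = 611.80.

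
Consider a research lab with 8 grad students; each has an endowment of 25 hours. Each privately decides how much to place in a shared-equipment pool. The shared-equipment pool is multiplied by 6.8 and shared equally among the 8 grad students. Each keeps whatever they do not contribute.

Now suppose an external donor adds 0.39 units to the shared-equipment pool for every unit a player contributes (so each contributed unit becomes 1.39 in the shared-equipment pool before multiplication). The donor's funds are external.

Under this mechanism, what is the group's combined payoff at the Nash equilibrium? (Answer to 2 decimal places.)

1890.40 hours

With the mechanism, a contributed unit returns 6.8 × 1.39 / 8 = 1.1815 per unit of net cost to the contributor — now above 1 — so contributing fully is weakly dominant for every player.
So the Nash equilibrium is full contribution by all 8; the group earns 6.8 × 1.39 × 200 = 1890.40.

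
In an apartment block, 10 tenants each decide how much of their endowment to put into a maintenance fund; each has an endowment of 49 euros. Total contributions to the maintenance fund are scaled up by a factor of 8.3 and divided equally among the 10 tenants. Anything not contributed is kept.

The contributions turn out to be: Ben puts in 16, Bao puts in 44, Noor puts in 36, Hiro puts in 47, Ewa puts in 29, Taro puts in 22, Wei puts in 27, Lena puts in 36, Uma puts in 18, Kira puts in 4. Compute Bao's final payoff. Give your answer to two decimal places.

Total contributed: 16 + 44 + 36 + 47 + 29 + 22 + 27 + 36 + 18 + 4 = 279.
Each receives 8.3 × 279 / 10 = 231.57 from the maintenance fund.
Bao keeps 49 − 44 = 5, so Bao's payoff is 5 + 231.57 = 236.57.

236.57 euros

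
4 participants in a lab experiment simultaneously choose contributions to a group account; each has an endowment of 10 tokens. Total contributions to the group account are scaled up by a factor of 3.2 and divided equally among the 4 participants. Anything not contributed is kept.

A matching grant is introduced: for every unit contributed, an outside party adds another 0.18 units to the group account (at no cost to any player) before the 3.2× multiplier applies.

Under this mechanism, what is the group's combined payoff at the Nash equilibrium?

40.00 tokens

The effective private return is 3.2 × 1.18 / 4 = 0.9440, which is still under 1, so the mechanism doesn't change anyone's dominant strategy: zero contribution.
Everyone keeps their endowment and the group total is 4 × 10 = 40.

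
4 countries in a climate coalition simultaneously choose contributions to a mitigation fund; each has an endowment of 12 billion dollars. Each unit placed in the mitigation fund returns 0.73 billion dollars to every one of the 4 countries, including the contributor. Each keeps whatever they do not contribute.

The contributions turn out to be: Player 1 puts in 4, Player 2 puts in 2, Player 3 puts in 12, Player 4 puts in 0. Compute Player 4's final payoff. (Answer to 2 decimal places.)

25.14 billion dollars

Total contributed: 4 + 2 + 12 + 0 = 18.
Each receives 0.73 × 18 = 13.14 from the mitigation fund.
Player 4 keeps 12 − 0 = 12, so Player 4's payoff is 12 + 13.14 = 25.14.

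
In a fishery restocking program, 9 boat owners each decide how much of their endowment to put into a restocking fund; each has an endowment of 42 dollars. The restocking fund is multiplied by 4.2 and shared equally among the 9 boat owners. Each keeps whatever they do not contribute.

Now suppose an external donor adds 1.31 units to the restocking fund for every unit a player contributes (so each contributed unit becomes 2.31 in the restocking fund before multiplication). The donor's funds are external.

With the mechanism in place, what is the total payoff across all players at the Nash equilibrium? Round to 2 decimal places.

3667.36 dollars

With the mechanism, a contributed unit returns 4.2 × 2.31 / 9 = 1.0780 per unit of net cost to the contributor — now above 1 — so contributing fully is weakly dominant for every player.
At the Nash equilibrium everyone contributes 42. Group total payoff = 4.2 × 2.31 × 378 = 3667.36.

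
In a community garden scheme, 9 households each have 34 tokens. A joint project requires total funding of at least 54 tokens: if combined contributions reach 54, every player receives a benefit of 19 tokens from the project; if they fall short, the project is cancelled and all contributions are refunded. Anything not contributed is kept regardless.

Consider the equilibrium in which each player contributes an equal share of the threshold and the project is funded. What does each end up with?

Equal share of the threshold: 54/9 = 6.
At this profile no one gains by cutting their contribution: any cut drops the total below 54, the project is cancelled, contributions are refunded, and the deviator ends with 34, which is less than 34 − 6 + 19 = 47. Contributing more than 6 just wastes the excess. So contributing exactly 6 is a best response.
Each player's payoff: 34 − 6 + 19 = 47.

47 tokens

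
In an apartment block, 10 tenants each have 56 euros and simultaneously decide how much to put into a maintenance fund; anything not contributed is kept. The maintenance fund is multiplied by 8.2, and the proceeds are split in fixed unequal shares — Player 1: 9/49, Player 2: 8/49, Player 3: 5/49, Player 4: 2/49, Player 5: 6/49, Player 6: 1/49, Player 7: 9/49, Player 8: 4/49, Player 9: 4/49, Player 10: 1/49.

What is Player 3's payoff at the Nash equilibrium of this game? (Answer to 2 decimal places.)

Player j's private return per contributed unit is 8.2 × (j's share). Contributing is weakly dominant for j when that share is at least 1/8.2 = 0.1220, and contributing 0 is dominant otherwise.
Player 1, Player 2, Player 5 and Player 7 clear that bar, contributing 56 each; the remaining 6 contribute 0. Total contributed: 224.
Player 3 keeps 56 and receives 8.2 × 224 × 5/49 = 187.43 from the maintenance fund, for a payoff of 243.43.

243.43 euros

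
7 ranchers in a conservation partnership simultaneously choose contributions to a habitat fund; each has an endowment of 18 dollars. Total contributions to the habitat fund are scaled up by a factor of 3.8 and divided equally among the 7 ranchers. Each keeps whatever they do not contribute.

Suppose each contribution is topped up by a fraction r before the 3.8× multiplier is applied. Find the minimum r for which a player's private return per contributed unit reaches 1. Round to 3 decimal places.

With matching at rate r, one contributed unit becomes (1 + r) in the habitat fund and returns 3.8 × (1 + r) / 7 to the contributor.
Setting this equal to 1: 1 + r = 7/3.8 = 1.8421.
So the minimum matching rate is r = 1.8421 − 1 = 0.842.

0.842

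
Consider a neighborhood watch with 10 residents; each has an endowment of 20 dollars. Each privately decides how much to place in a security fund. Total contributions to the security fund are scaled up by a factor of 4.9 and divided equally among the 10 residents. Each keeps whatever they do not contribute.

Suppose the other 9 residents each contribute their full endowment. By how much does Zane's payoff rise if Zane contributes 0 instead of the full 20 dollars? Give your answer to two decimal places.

10.20 dollars

Switching from a contribution of 20 to 0 lets Zane keep an extra 20 dollars, but lowers the security fund by 20, which costs Zane their own share of that drop: 4.9/10 × 20 = 9.80.
Net gain = 20 − 9.80 = 10.20. The private return per contributed unit (0.4900) is below 1, so free-riding is indeed the best response regardless of what the others do.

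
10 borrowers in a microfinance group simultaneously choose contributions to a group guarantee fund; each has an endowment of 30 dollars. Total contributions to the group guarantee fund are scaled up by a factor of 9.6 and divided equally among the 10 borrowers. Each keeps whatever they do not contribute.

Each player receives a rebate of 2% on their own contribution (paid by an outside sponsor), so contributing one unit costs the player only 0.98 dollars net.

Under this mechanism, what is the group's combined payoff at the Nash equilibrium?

The effective private return is (9.6/10) / 0.98 = 0.9796, which is still under 1, so the mechanism doesn't change anyone's dominant strategy: zero contribution.
At the Nash equilibrium no one contributes; group total payoff = 10 × 30 = 300.

300.00 dollars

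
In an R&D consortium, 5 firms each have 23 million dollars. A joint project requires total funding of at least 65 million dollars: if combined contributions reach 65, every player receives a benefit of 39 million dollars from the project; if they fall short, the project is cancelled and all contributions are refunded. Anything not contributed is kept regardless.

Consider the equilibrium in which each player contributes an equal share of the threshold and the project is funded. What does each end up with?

49 million dollars

Equal share of the threshold: 65/5 = 13.
At this profile no one gains by cutting their contribution: any cut drops the total below 65, the project is cancelled, contributions are refunded, and the deviator ends with 23, which is less than 23 − 13 + 39 = 49. Contributing more than 13 just wastes the excess. So contributing exactly 13 is a best response.
Each player's payoff: 23 − 13 + 39 = 49.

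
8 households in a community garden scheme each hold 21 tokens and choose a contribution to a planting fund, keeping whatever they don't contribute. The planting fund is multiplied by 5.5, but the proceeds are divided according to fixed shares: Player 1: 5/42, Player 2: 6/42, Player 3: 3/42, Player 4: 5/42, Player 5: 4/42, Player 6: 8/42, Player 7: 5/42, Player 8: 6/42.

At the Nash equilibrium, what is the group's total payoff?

262.50 tokens

For player j, contributing a unit is worthwhile iff 5.5 × (j's share) ≥ 1, i.e. iff j's share is at least 0.1818.
Only Player 6 (8/42) clears that bar, contributing 21; the remaining 7 contribute 0. Total contributed: 21.
The planting fund pays out 5.5 × 21 = 115.50 in total (split across the unequal shares, but the aggregate is all that matters for the group sum).
The 7 free-riders keep 21 each, adding 147. Group total = 147 + 115.50 = 262.50.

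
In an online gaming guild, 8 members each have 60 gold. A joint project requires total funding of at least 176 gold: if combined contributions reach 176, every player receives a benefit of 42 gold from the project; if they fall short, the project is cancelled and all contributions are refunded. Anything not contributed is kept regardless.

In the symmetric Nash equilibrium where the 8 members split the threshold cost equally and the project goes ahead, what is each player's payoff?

Equal share of the threshold: 176/8 = 22.
At this profile no one gains by cutting their contribution: any cut drops the total below 176, the project is cancelled, contributions are refunded, and the deviator ends with 60, which is less than 60 − 22 + 42 = 80. Contributing more than 22 just wastes the excess. So contributing exactly 22 is a best response.
Each player's payoff: 60 − 22 + 42 = 80.

80 gold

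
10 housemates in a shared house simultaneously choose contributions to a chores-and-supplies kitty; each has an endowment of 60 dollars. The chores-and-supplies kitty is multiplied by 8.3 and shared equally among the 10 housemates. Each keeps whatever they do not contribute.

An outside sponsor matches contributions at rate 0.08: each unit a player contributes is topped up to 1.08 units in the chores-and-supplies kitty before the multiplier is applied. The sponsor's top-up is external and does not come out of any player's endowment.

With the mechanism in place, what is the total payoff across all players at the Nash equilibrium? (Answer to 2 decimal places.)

600.00 dollars

With the mechanism, a contributed unit returns 8.3 × 1.08 / 10 = 0.8964 per unit of net cost — still below 1 — so contributing 0 remains dominant for every player.
Everyone keeps their endowment and the group total is 10 × 60 = 600.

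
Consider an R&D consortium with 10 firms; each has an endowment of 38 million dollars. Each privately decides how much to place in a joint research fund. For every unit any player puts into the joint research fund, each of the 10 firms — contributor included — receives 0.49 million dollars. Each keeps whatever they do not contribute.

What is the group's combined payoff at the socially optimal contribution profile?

1862.00 million dollars

Each contributed unit returns 4.900 to the group as a whole (0.49 to each of 10 players), which exceeds 1, so the social optimum is full contribution: group total = 4.900 × 380 = 1862.00.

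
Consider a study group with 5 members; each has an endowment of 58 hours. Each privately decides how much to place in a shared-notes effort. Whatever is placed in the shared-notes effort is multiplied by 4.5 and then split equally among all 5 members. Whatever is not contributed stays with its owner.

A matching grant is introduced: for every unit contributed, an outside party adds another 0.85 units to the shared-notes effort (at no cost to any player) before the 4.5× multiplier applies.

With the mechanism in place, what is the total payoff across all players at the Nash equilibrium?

2414.25 hours

The effective private return per unit is now 4.5 × 1.85 / 5 = 1.6650 > 1, so every player's dominant strategy flips to full contribution.
So the Nash equilibrium is full contribution by all 5; the group earns 4.5 × 1.85 × 290 = 2414.25.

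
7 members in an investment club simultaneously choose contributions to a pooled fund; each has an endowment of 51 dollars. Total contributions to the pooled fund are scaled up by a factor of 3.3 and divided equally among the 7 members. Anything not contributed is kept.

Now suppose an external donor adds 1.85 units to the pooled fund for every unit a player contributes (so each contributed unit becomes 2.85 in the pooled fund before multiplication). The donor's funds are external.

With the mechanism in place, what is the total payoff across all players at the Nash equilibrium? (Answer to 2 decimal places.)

3357.59 dollars

Under the mechanism each unit contributed yields 3.3 × 2.85 / 7 = 1.3436 back to its contributor per unit of net cost, which exceeds 1, making full contribution the dominant choice for everyone.
At the Nash equilibrium everyone contributes 51. Group total payoff = 3.3 × 2.85 × 357 = 3357.59.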